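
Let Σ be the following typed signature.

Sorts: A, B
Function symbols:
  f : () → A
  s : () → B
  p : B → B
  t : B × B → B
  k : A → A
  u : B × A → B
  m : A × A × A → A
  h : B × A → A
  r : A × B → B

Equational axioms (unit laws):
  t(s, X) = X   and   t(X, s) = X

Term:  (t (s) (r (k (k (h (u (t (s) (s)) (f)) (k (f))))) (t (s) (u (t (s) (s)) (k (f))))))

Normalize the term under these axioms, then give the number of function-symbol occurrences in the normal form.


size = 13

1. (t (s) (r (k (k (h (u (t (s) (s)) (f)) (k (f))))) (t (s) (u (t (s) (s)) (k (f))))))  →  (r (k (k (h (u (t (s) (s)) (f)) (k (f))))) (t (s) (u (t (s) (s)) (k (f)))))
2. (r (k (k (h (u (t (s) (s)) (f)) (k (f))))) (t (s) (u (t (s) (s)) (k (f)))))  →  (r (k (k (h (u (s) (f)) (k (f))))) (t (s) (u (t (s) (s)) (k (f)))))
3. (r (k (k (h (u (s) (f)) (k (f))))) (t (s) (u (t (s) (s)) (k (f)))))  →  (r (k (k (h (u (s) (f)) (k (f))))) (u (t (s) (s)) (k (f))))
4. (r (k (k (h (u (s) (f)) (k (f))))) (u (t (s) (s)) (k (f))))  →  (r (k (k (h (u (s) (f)) (k (f))))) (u (s) (k (f))))
normal form: (r (k (k (h (u (s) (f)) (k (f))))) (u (s) (k (f))))


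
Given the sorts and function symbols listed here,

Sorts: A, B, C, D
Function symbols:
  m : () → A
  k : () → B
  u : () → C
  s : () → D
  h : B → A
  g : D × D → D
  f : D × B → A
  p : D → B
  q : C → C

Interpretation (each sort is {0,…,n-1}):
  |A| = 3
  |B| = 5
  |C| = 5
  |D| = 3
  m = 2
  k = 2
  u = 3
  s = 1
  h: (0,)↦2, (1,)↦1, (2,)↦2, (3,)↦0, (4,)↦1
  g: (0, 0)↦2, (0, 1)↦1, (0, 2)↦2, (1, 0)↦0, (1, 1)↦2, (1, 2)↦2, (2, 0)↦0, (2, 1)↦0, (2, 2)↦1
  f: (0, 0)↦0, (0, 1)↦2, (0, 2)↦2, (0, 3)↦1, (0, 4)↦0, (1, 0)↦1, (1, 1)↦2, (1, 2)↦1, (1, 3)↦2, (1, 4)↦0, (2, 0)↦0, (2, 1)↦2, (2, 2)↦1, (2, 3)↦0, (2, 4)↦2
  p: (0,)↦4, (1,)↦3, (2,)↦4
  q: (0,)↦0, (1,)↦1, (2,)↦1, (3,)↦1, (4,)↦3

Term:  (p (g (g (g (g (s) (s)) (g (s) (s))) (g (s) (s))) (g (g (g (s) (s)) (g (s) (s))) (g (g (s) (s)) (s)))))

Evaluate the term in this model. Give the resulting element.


  s = 1
  s = 1
  (g (s) (s)) = g(1, 1) = 2
  s = 1
  s = 1
  (g (s) (s)) = g(1, 1) = 2
  (g (g (s) (s)) (g (s) (s))) = g(2, 2) = 1
  s = 1
  s = 1
  (g (s) (s)) = g(1, 1) = 2
  (g (g (g (s) (s)) (g (s) (s))) (g (s) (s))) = g(1, 2) = 2
  s = 1
  s = 1
  (g (s) (s)) = g(1, 1) = 2
  s = 1
  s = 1
  (g (s) (s)) = g(1, 1) = 2
  (g (g (s) (s)) (g (s) (s))) = g(2, 2) = 1
  s = 1
  s = 1
  (g (s) (s)) = g(1, 1) = 2
  s = 1
  (g (g (s) (s)) (s)) = g(2, 1) = 0
  (g (g (g (s) (s)) (g (s) (s))) (g (g (s) (s)) (s))) = g(1, 0) = 0
  (g (g (g (g (s) (s)) (g (s) (s))) (g (s) (s))) (g (g (g (s) (s)) (g (s) (s))) (g (g (s) (s)) (s)))) = g(2, 0) = 0
  (p (g (g (g (g (s) (s)) (g (s) (s))) (g (s) (s))) (g (g (g (s) (s)) (g (s) (s))) (g (g (s) (s)) (s))))) = p(0,) = 4

value = 4


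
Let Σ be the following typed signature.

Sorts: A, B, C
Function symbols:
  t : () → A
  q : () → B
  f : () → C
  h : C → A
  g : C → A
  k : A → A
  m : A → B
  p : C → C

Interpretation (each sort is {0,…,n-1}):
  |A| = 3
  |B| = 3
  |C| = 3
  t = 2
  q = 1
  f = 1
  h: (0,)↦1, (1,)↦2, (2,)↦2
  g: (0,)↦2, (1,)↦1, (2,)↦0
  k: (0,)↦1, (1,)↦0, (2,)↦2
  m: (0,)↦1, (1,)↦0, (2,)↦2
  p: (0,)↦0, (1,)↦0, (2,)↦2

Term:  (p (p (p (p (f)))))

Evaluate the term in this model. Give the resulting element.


value = 0

  f = 1
  (p (f)) = p(1,) = 0
  (p (p (f))) = p(0,) = 0
  (p (p (p (f)))) = p(0,) = 0
  (p (p (p (p (f))))) = p(0,) = 0


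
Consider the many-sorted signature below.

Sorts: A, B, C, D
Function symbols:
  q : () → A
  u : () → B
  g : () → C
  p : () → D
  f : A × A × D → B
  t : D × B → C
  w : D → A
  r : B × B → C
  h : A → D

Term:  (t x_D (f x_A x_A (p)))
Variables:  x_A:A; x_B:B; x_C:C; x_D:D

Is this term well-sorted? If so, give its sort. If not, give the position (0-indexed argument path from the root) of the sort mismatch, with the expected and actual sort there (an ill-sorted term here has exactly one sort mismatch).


well-sorted; sort = C

  x_D : D
    x_A : A
    x_A : A
    (p) : D
  (f x_A x_A (p)) : B
(t x_D (f x_A x_A (p))) : C


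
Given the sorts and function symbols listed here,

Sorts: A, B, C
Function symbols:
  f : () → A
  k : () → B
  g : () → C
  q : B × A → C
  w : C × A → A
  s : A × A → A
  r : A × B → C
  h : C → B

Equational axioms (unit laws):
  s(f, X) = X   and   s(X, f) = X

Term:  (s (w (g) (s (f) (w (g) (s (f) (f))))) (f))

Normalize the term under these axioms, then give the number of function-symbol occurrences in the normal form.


1. (s (w (g) (s (f) (w (g) (s (f) (f))))) (f))  →  (w (g) (s (f) (w (g) (s (f) (f)))))
2. (w (g) (s (f) (w (g) (s (f) (f)))))  →  (w (g) (w (g) (s (f) (f))))
3. (w (g) (w (g) (s (f) (f))))  →  (w (g) (w (g) (f)))
normal form: (w (g) (w (g) (f)))

size = 5


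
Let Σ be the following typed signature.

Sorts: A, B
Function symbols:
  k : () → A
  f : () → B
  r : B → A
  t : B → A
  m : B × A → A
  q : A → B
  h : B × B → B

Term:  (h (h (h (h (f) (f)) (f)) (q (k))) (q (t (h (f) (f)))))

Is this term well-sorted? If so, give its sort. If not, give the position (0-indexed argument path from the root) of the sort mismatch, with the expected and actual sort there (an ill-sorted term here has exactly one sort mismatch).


well-sorted; sort = B

        (f) : B
        (f) : B
      (h (f) (f)) : B
      (f) : B
    (h (h (f) (f)) (f)) : B
      (k) : A
    (q (k)) : B
  (h (h (h (f) (f)) (f)) (q (k))) : B
        (f) : B
        (f) : B
      (h (f) (f)) : B
    (t (h (f) (f))) : A
  (q (t (h (f) (f)))) : B
(h (h (h (h (f) (f)) (f)) (q (k))) (q (t (h (f) (f))))) : B


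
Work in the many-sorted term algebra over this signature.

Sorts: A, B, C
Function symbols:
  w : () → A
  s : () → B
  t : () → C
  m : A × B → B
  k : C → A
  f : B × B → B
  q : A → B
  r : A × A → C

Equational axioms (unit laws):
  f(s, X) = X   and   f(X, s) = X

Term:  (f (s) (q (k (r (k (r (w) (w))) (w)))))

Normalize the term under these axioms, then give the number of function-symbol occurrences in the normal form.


size = 8

1. (f (s) (q (k (r (k (r (w) (w))) (w)))))  →  (q (k (r (k (r (w) (w))) (w))))
normal form: (q (k (r (k (r (w) (w))) (w))))


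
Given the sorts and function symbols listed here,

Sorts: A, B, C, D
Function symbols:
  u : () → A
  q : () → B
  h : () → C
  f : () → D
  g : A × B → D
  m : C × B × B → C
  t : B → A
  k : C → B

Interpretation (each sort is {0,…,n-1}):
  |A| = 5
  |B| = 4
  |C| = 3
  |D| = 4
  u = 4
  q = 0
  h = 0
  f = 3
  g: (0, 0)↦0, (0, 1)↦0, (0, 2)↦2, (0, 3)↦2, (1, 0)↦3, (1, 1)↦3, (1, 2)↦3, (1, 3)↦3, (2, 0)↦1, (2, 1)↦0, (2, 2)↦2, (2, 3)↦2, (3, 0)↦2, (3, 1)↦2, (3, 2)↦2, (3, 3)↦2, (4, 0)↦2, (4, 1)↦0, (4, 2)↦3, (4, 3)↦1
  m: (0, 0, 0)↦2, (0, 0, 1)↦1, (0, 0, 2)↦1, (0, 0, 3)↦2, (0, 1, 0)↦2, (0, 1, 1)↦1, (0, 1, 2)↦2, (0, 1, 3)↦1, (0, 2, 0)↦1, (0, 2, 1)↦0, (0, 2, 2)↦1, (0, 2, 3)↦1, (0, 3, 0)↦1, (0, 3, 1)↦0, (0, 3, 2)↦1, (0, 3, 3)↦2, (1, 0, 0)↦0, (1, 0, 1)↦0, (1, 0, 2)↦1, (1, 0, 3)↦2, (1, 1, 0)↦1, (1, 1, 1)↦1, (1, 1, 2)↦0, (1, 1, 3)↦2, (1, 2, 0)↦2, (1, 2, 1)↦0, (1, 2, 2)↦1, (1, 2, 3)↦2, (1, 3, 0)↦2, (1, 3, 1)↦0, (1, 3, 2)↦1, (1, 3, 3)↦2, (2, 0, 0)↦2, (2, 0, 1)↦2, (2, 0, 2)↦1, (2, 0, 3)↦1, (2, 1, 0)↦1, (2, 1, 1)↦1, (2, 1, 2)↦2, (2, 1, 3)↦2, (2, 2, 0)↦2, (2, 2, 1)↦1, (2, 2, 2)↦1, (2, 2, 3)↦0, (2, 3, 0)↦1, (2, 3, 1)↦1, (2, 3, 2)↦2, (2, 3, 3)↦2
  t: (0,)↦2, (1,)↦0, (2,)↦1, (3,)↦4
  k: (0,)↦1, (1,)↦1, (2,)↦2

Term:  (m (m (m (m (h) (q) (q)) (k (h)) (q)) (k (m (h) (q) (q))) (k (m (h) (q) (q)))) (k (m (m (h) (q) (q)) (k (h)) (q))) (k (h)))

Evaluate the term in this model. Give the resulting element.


value = 1

  h = 0
  q = 0
  q = 0
  (m (h) (q) (q)) = m(0, 0, 0) = 2
  h = 0
  (k (h)) = k(0,) = 1
  q = 0
  (m (m (h) (q) (q)) (k (h)) (q)) = m(2, 1, 0) = 1
  h = 0
  q = 0
  q = 0
  (m (h) (q) (q)) = m(0, 0, 0) = 2
  (k (m (h) (q) (q))) = k(2,) = 2
  h = 0
  q = 0
  q = 0
  (m (h) (q) (q)) = m(0, 0, 0) = 2
  (k (m (h) (q) (q))) = k(2,) = 2
  (m (m (m (h) (q) (q)) (k (h)) (q)) (k (m (h) (q) (q))) (k (m (h) (q) (q)))) = m(1, 2, 2) = 1
  h = 0
  q = 0
  q = 0
  (m (h) (q) (q)) = m(0, 0, 0) = 2
  h = 0
  (k (h)) = k(0,) = 1
  q = 0
  (m (m (h) (q) (q)) (k (h)) (q)) = m(2, 1, 0) = 1
  (k (m (m (h) (q) (q)) (k (h)) (q))) = k(1,) = 1
  h = 0
  (k (h)) = k(0,) = 1
  (m (m (m (m (h) (q) (q)) (k (h)) (q)) (k (m (h) (q) (q))) (k (m (h) (q) (q)))) (k (m (m (h) (q) (q)) (k (h)) (q))) (k (h))) = m(1, 1, 1) = 1


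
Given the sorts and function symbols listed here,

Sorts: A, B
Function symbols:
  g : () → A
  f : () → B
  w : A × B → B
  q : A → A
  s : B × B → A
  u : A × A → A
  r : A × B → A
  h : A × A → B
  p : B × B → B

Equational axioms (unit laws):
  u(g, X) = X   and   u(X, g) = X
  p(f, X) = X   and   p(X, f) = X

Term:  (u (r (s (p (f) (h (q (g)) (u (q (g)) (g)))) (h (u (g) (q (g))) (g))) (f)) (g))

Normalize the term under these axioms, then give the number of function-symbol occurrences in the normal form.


1. (u (r (s (p (f) (h (q (g)) (u (q (g)) (g)))) (h (u (g) (q (g))) (g))) (f)) (g))  →  (r (s (p (f) (h (q (g)) (u (q (g)) (g)))) (h (u (g) (q (g))) (g))) (f))
2. (r (s (p (f) (h (q (g)) (u (q (g)) (g)))) (h (u (g) (q (g))) (g))) (f))  →  (r (s (h (q (g)) (u (q (g)) (g))) (h (u (g) (q (g))) (g))) (f))
3. (r (s (h (q (g)) (u (q (g)) (g))) (h (u (g) (q (g))) (g))) (f))  →  (r (s (h (q (g)) (q (g))) (h (u (g) (q (g))) (g))) (f))
4. (r (s (h (q (g)) (q (g))) (h (u (g) (q (g))) (g))) (f))  →  (r (s (h (q (g)) (q (g))) (h (q (g)) (g))) (f))
normal form: (r (s (h (q (g)) (q (g))) (h (q (g)) (g))) (f))

size = 12


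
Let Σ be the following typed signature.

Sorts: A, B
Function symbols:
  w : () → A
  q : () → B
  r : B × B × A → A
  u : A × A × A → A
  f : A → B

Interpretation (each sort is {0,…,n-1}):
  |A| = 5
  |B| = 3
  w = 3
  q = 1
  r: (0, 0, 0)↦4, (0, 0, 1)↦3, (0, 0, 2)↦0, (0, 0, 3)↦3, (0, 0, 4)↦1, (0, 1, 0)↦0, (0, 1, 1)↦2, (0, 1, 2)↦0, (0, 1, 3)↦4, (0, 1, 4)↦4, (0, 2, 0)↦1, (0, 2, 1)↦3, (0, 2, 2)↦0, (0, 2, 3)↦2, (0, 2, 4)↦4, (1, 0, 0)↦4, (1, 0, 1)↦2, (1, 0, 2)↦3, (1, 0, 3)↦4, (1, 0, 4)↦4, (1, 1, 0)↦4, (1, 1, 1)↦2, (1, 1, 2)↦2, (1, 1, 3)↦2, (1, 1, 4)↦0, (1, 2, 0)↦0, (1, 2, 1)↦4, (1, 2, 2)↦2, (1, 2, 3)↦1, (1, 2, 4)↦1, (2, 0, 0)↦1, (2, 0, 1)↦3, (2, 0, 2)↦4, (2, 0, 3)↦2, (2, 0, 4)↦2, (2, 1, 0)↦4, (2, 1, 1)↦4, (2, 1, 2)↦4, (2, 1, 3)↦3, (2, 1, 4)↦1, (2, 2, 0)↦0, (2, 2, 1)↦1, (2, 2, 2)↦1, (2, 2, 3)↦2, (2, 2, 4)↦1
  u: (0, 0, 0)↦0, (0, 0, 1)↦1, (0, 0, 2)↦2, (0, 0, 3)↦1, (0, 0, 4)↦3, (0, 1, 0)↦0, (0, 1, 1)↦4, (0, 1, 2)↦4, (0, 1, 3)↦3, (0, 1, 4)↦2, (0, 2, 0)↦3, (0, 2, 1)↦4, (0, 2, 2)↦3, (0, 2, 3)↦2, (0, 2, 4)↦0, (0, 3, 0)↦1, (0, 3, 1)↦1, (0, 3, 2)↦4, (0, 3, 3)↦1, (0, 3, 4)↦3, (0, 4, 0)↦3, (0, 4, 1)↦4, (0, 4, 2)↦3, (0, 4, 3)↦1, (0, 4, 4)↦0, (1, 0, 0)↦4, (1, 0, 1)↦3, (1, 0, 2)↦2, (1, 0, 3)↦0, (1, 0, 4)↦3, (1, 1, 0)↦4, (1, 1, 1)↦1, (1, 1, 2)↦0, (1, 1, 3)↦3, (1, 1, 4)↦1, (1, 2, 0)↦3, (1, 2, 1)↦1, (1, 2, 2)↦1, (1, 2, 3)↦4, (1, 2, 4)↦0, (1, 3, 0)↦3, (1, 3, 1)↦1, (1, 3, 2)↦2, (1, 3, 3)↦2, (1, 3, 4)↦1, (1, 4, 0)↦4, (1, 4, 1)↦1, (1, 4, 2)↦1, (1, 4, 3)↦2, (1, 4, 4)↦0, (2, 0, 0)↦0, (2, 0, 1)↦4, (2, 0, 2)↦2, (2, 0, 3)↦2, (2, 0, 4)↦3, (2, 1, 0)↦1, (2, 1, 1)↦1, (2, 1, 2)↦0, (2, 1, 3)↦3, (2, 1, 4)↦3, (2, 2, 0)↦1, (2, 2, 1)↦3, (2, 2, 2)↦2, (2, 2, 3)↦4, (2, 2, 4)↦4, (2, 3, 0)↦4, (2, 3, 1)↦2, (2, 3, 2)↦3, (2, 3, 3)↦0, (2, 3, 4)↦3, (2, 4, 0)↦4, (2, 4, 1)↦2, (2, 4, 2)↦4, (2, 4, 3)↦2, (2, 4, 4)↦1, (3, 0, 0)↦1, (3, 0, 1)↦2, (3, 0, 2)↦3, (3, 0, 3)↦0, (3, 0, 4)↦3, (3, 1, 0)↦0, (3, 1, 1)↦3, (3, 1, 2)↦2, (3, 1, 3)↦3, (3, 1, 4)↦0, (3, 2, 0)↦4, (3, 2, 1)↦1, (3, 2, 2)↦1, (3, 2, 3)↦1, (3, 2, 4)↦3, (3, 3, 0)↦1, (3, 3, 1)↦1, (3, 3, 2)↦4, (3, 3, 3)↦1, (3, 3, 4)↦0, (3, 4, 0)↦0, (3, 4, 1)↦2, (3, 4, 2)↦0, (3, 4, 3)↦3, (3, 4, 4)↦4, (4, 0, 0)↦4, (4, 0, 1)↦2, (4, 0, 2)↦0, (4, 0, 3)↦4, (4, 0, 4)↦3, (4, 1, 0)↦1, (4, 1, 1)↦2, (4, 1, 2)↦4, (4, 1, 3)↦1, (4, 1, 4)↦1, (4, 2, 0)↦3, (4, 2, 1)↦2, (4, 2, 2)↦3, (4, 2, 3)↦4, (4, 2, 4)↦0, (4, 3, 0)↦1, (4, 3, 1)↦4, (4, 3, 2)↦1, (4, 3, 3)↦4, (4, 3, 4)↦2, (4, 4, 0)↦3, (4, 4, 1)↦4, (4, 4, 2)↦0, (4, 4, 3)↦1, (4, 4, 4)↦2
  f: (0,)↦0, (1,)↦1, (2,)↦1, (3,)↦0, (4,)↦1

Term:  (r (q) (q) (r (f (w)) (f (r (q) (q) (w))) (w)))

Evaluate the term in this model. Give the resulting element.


  q = 1
  q = 1
  w = 3
  (f (w)) = f(3,) = 0
  q = 1
  q = 1
  w = 3
  (r (q) (q) (w)) = r(1, 1, 3) = 2
  (f (r (q) (q) (w))) = f(2,) = 1
  w = 3
  (r (f (w)) (f (r (q) (q) (w))) (w)) = r(0, 1, 3) = 4
  (r (q) (q) (r (f (w)) (f (r (q) (q) (w))) (w))) = r(1, 1, 4) = 0

value = 0


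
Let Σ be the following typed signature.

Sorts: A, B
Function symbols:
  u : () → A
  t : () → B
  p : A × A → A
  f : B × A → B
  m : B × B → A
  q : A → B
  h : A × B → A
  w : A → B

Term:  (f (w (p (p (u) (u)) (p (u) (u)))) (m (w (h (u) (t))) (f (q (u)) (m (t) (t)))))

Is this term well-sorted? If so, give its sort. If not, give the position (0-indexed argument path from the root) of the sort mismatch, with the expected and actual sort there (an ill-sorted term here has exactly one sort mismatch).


        (u) : A
        (u) : A
      (p (u) (u)) : A
        (u) : A
        (u) : A
      (p (u) (u)) : A
    (p (p (u) (u)) (p (u) (u))) : A
  (w (p (p (u) (u)) (p (u) (u)))) : B
        (u) : A
        (t) : B
      (h (u) (t)) : A
    (w (h (u) (t))) : B
        (u) : A
      (q (u)) : B
        (t) : B
        (t) : B
      (m (t) (t)) : A
    (f (q (u)) (m (t) (t))) : B
  (m (w (h (u) (t))) (f (q (u)) (m (t) (t)))) : A
(f (w (p (p (u) (u)) (p (u) (u)))) (m (w (h (u) (t))) (f (q (u)) (m (t) (t))))) : B

well-sorted; sort = B


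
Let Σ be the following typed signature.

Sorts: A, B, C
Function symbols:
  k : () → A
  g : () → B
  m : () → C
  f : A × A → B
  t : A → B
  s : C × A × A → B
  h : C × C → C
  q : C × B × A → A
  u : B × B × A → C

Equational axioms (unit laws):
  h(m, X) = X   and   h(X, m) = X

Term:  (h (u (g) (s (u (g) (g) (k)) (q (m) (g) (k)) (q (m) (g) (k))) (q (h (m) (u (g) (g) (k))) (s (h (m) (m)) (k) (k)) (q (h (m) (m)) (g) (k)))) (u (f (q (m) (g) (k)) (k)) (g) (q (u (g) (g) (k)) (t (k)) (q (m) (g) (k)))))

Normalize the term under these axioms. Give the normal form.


1. (h (u (g) (s (u (g) (g) (k)) (q (m) (g) (k)) (q (m) (g) (k))) (q (h (m) (u (g) (g) (k))) (s (h (m) (m)) (k) (k)) (q (h (m) (m)) (g) (k)))) (u (f (q (m) (g) (k)) (k)) (g) (q (u (g) (g) (k)) (t (k)) (q (m) (g) (k)))))  →  (h (u (g) (s (u (g) (g) (k)) (q (m) (g) (k)) (q (m) (g) (k))) (q (u (g) (g) (k)) (s (h (m) (m)) (k) (k)) (q (h (m) (m)) (g) (k)))) (u (f (q (m) (g) (k)) (k)) (g) (q (u (g) (g) (k)) (t (k)) (q (m) (g) (k)))))
2. (h (u (g) (s (u (g) (g) (k)) (q (m) (g) (k)) (q (m) (g) (k))) (q (u (g) (g) (k)) (s (h (m) (m)) (k) (k)) (q (h (m) (m)) (g) (k)))) (u (f (q (m) (g) (k)) (k)) (g) (q (u (g) (g) (k)) (t (k)) (q (m) (g) (k)))))  →  (h (u (g) (s (u (g) (g) (k)) (q (m) (g) (k)) (q (m) (g) (k))) (q (u (g) (g) (k)) (s (m) (k) (k)) (q (h (m) (m)) (g) (k)))) (u (f (q (m) (g) (k)) (k)) (g) (q (u (g) (g) (k)) (t (k)) (q (m) (g) (k)))))
3. (h (u (g) (s (u (g) (g) (k)) (q (m) (g) (k)) (q (m) (g) (k))) (q (u (g) (g) (k)) (s (m) (k) (k)) (q (h (m) (m)) (g) (k)))) (u (f (q (m) (g) (k)) (k)) (g) (q (u (g) (g) (k)) (t (k)) (q (m) (g) (k)))))  →  (h (u (g) (s (u (g) (g) (k)) (q (m) (g) (k)) (q (m) (g) (k))) (q (u (g) (g) (k)) (s (m) (k) (k)) (q (m) (g) (k)))) (u (f (q (m) (g) (k)) (k)) (g) (q (u (g) (g) (k)) (t (k)) (q (m) (g) (k)))))

normal form = (h (u (g) (s (u (g) (g) (k)) (q (m) (g) (k)) (q (m) (g) (k))) (q (u (g) (g) (k)) (s (m) (k) (k)) (q (m) (g) (k)))) (u (f (q (m) (g) (k)) (k)) (g) (q (u (g) (g) (k)) (t (k)) (q (m) (g) (k)))))


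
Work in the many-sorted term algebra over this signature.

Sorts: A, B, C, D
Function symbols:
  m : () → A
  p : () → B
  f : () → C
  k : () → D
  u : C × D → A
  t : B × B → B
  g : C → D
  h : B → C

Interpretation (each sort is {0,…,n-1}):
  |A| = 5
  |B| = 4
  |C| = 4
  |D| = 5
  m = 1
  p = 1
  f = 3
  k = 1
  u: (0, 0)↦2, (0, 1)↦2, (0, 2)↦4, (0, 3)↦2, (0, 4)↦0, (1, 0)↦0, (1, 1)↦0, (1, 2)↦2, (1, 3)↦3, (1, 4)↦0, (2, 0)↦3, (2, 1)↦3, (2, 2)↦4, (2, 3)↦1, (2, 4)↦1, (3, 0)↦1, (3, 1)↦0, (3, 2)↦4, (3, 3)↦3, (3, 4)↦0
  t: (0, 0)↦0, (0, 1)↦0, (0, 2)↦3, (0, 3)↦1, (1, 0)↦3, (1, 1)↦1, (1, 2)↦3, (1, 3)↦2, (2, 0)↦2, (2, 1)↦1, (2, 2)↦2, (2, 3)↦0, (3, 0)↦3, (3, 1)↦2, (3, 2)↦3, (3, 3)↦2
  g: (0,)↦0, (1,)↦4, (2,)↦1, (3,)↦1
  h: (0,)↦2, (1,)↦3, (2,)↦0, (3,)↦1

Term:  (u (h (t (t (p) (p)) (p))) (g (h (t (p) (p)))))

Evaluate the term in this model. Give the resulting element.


  p = 1
  p = 1
  (t (p) (p)) = t(1, 1) = 1
  p = 1
  (t (t (p) (p)) (p)) = t(1, 1) = 1
  (h (t (t (p) (p)) (p))) = h(1,) = 3
  p = 1
  p = 1
  (t (p) (p)) = t(1, 1) = 1
  (h (t (p) (p))) = h(1,) = 3
  (g (h (t (p) (p)))) = g(3,) = 1
  (u (h (t (t (p) (p)) (p))) (g (h (t (p) (p))))) = u(3, 1) = 0

value = 0


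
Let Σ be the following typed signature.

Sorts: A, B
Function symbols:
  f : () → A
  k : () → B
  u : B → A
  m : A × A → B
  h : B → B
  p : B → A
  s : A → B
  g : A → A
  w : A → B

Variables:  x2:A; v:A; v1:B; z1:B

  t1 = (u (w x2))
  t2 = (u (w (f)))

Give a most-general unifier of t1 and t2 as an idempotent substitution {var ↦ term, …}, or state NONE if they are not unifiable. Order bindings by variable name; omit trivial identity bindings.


{x2 ↦ (f)}


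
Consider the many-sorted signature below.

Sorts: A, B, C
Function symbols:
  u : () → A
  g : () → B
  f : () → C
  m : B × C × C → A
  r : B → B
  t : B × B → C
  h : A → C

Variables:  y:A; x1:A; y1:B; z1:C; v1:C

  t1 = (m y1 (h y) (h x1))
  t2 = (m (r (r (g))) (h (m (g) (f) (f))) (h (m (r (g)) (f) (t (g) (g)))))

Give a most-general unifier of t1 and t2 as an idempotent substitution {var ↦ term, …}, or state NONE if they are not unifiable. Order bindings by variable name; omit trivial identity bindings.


{x1 ↦ (m (r (g)) (f) (t (g) (g))), y ↦ (m (g) (f) (f)), y1 ↦ (r (r (g)))}


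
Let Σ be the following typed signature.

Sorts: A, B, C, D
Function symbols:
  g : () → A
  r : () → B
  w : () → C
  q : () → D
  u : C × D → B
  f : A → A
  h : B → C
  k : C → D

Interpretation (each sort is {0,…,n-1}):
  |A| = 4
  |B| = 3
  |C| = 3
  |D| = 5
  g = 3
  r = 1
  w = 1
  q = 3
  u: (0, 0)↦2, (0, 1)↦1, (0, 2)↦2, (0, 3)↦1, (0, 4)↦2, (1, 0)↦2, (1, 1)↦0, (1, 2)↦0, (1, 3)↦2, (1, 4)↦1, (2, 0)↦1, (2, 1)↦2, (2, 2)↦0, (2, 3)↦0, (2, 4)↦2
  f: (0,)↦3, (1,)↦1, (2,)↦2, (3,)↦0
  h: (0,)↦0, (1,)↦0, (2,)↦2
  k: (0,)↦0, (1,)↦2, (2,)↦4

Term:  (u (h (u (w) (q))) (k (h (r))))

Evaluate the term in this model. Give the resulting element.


  w = 1
  q = 3
  (u (w) (q)) = u(1, 3) = 2
  (h (u (w) (q))) = h(2,) = 2
  r = 1
  (h (r)) = h(1,) = 0
  (k (h (r))) = k(0,) = 0
  (u (h (u (w) (q))) (k (h (r)))) = u(2, 0) = 1

value = 1


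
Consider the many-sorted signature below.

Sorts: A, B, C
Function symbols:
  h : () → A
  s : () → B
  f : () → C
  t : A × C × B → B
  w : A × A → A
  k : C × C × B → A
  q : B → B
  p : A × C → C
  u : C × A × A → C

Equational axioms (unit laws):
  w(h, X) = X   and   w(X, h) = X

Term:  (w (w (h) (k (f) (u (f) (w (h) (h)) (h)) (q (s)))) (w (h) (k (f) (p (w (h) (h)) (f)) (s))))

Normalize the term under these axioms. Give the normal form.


1. (w (w (h) (k (f) (u (f) (w (h) (h)) (h)) (q (s)))) (w (h) (k (f) (p (w (h) (h)) (f)) (s))))  →  (w (k (f) (u (f) (w (h) (h)) (h)) (q (s))) (w (h) (k (f) (p (w (h) (h)) (f)) (s))))
2. (w (k (f) (u (f) (w (h) (h)) (h)) (q (s))) (w (h) (k (f) (p (w (h) (h)) (f)) (s))))  →  (w (k (f) (u (f) (h) (h)) (q (s))) (w (h) (k (f) (p (w (h) (h)) (f)) (s))))
3. (w (k (f) (u (f) (h) (h)) (q (s))) (w (h) (k (f) (p (w (h) (h)) (f)) (s))))  →  (w (k (f) (u (f) (h) (h)) (q (s))) (k (f) (p (w (h) (h)) (f)) (s)))
4. (w (k (f) (u (f) (h) (h)) (q (s))) (k (f) (p (w (h) (h)) (f)) (s)))  →  (w (k (f) (u (f) (h) (h)) (q (s))) (k (f) (p (h) (f)) (s)))

normal form = (w (k (f) (u (f) (h) (h)) (q (s))) (k (f) (p (h) (f)) (s)))


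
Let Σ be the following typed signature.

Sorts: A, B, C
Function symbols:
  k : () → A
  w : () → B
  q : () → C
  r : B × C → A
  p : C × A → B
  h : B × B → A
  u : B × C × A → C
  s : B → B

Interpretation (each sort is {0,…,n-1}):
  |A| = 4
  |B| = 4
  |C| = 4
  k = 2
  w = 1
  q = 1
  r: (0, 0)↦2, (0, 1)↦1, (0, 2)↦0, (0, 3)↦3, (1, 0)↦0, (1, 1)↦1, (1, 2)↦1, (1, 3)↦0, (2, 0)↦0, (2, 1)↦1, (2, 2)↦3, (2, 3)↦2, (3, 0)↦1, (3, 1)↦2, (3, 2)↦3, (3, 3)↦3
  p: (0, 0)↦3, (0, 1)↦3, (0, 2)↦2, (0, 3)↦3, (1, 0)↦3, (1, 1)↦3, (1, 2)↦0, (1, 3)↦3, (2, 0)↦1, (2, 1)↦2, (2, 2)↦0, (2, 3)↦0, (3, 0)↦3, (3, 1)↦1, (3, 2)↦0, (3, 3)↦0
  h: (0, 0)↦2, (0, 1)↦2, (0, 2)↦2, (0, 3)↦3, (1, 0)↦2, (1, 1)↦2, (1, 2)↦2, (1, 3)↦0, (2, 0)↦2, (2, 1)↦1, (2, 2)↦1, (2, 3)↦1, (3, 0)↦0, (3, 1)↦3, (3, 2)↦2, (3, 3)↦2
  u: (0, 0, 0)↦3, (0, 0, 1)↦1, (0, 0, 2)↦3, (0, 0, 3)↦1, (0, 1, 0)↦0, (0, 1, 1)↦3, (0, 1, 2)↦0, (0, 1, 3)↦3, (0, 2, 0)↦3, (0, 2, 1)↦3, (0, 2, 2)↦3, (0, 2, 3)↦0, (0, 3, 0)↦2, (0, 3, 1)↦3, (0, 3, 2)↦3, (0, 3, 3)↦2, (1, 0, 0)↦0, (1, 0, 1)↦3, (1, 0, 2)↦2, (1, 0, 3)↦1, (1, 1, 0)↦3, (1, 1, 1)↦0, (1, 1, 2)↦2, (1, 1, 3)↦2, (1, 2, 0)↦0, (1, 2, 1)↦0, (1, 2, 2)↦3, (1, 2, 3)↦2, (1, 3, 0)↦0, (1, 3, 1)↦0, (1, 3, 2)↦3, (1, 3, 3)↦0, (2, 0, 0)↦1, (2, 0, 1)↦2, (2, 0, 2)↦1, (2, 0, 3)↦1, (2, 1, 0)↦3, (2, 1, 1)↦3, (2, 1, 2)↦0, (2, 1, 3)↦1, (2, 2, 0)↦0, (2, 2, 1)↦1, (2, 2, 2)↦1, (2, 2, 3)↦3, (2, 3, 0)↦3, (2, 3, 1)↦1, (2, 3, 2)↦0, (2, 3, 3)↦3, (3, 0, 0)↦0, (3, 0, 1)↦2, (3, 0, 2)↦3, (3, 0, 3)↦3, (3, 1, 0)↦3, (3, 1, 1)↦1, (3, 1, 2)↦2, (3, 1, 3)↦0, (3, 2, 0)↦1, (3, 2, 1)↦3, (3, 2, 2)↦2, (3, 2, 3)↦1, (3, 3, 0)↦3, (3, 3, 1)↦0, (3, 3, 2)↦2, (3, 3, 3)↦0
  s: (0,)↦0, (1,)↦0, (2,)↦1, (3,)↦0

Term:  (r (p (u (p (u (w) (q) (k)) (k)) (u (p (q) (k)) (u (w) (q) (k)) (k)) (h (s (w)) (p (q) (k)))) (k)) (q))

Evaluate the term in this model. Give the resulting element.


value = 1

  w = 1
  q = 1
  k = 2
  (u (w) (q) (k)) = u(1, 1, 2) = 2
  k = 2
  (p (u (w) (q) (k)) (k)) = p(2, 2) = 0
  q = 1
  k = 2
  (p (q) (k)) = p(1, 2) = 0
  w = 1
  q = 1
  k = 2
  (u (w) (q) (k)) = u(1, 1, 2) = 2
  k = 2
  (u (p (q) (k)) (u (w) (q) (k)) (k)) = u(0, 2, 2) = 3
  w = 1
  (s (w)) = s(1,) = 0
  q = 1
  k = 2
  (p (q) (k)) = p(1, 2) = 0
  (h (s (w)) (p (q) (k))) = h(0, 0) = 2
  (u (p (u (w) (q) (k)) (k)) (u (p (q) (k)) (u (w) (q) (k)) (k)) (h (s (w)) (p (q) (k)))) = u(0, 3, 2) = 3
  k = 2
  (p (u (p (u (w) (q) (k)) (k)) (u (p (q) (k)) (u (w) (q) (k)) (k)) (h (s (w)) (p (q) (k)))) (k)) = p(3, 2) = 0
  q = 1
  (r (p (u (p (u (w) (q) (k)) (k)) (u (p (q) (k)) (u (w) (q) (k)) (k)) (h (s (w)) (p (q) (k)))) (k)) (q)) = r(0, 1) = 1


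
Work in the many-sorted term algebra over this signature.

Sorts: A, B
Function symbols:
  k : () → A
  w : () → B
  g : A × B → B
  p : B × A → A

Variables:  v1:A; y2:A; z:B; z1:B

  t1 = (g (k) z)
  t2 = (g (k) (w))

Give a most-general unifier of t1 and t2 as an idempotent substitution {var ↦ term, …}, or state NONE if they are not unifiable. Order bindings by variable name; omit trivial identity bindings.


{z ↦ (w)}


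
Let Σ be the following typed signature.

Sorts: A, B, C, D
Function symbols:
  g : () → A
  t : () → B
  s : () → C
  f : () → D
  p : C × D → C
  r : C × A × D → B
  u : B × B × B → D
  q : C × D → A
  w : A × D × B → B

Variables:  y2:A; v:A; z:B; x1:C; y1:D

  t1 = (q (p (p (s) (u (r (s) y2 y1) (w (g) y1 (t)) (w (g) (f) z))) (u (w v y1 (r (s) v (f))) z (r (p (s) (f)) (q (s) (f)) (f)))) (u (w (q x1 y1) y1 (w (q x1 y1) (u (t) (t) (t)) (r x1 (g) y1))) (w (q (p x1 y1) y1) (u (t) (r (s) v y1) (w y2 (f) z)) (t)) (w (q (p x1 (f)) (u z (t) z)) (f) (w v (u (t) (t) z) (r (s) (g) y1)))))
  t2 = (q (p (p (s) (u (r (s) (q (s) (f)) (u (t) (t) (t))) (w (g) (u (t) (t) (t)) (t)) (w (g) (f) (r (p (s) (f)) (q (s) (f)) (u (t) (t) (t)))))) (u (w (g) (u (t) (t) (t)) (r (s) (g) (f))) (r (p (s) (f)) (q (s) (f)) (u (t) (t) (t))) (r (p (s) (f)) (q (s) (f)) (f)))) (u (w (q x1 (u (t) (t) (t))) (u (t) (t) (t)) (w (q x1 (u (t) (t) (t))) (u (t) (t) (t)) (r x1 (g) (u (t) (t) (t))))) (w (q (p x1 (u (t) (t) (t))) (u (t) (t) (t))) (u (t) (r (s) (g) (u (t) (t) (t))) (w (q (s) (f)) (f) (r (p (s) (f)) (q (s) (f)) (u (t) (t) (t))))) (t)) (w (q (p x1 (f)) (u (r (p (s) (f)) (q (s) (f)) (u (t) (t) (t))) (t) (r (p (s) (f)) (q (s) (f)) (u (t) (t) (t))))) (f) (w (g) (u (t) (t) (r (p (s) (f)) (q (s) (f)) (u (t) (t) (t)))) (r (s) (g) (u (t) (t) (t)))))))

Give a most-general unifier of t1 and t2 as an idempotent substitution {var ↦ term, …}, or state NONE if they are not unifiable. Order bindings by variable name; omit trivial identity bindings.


{v ↦ (g), y1 ↦ (u (t) (t) (t)), y2 ↦ (q (s) (f)), z ↦ (r (p (s) (f)) (q (s) (f)) (u (t) (t) (t)))}


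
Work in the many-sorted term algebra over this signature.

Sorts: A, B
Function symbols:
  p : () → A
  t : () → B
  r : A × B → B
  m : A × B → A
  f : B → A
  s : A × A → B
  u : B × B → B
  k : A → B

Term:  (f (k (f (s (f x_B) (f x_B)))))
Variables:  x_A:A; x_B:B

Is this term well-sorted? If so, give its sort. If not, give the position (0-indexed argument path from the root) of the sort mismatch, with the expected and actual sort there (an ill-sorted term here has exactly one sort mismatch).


          x_B : B
        (f x_B) : A
          x_B : B
        (f x_B) : A
      (s (f x_B) (f x_B)) : B
    (f (s (f x_B) (f x_B))) : A
  (k (f (s (f x_B) (f x_B)))) : B
(f (k (f (s (f x_B) (f x_B))))) : A

well-sorted; sort = A


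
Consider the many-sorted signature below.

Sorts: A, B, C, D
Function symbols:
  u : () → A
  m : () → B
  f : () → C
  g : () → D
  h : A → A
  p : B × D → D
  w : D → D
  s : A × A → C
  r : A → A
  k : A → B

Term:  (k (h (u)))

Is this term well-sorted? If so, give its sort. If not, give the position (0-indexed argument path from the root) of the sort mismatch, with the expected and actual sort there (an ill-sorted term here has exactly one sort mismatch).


well-sorted; sort = B

    (u) : A
  (h (u)) : A
(k (h (u))) : B


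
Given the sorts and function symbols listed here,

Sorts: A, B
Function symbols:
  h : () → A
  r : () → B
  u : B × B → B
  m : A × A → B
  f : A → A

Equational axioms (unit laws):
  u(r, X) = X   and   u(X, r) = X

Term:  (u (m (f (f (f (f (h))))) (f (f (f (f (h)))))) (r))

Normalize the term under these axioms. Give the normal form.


normal form = (m (f (f (f (f (h))))) (f (f (f (f (h))))))

1. (u (m (f (f (f (f (h))))) (f (f (f (f (h)))))) (r))  →  (m (f (f (f (f (h))))) (f (f (f (f (h))))))


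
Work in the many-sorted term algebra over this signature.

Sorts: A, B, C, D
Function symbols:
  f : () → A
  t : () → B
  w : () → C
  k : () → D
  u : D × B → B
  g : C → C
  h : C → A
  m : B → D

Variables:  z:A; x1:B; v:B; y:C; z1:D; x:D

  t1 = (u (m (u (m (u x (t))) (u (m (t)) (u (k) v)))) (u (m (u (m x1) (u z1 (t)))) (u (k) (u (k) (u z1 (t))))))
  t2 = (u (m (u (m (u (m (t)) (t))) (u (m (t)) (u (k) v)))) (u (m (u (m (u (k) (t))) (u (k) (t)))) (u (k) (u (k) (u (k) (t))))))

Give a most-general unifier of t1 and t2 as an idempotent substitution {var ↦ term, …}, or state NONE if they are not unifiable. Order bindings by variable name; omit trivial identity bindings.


{x ↦ (m (t)), x1 ↦ (u (k) (t)), z1 ↦ (k)}


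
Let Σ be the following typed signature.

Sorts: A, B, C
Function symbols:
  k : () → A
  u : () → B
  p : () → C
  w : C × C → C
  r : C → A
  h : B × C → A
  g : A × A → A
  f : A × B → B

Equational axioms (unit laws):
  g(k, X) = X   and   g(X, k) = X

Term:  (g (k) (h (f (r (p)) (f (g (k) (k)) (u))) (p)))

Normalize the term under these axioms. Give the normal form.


normal form = (h (f (r (p)) (f (k) (u))) (p))

1. (g (k) (h (f (r (p)) (f (g (k) (k)) (u))) (p)))  →  (h (f (r (p)) (f (g (k) (k)) (u))) (p))
2. (h (f (r (p)) (f (g (k) (k)) (u))) (p))  →  (h (f (r (p)) (f (k) (u))) (p))


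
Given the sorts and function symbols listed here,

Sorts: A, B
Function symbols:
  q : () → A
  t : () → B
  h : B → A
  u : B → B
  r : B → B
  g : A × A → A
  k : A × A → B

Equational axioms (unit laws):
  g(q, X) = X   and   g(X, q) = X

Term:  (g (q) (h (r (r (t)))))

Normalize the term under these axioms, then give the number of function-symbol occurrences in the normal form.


size = 4

1. (g (q) (h (r (r (t)))))  →  (h (r (r (t))))
normal form: (h (r (r (t))))


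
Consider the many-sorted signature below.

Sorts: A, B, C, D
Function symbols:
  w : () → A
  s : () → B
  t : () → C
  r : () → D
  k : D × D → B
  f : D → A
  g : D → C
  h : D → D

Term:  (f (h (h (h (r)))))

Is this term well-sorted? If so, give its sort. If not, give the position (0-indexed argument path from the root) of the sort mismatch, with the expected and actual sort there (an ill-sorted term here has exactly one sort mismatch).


well-sorted; sort = A

        (r) : D
      (h (r)) : D
    (h (h (r))) : D
  (h (h (h (r)))) : D
(f (h (h (h (r))))) : A


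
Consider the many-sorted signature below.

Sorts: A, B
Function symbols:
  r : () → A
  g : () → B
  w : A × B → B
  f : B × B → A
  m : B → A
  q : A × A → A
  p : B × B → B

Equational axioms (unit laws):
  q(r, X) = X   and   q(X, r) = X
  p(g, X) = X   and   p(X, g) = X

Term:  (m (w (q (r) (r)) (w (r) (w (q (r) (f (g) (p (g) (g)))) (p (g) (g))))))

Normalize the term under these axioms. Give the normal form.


1. (m (w (q (r) (r)) (w (r) (w (q (r) (f (g) (p (g) (g)))) (p (g) (g))))))  →  (m (w (r) (w (r) (w (q (r) (f (g) (p (g) (g)))) (p (g) (g))))))
2. (m (w (r) (w (r) (w (q (r) (f (g) (p (g) (g)))) (p (g) (g))))))  →  (m (w (r) (w (r) (w (f (g) (p (g) (g))) (p (g) (g))))))
3. (m (w (r) (w (r) (w (f (g) (p (g) (g))) (p (g) (g))))))  →  (m (w (r) (w (r) (w (f (g) (g)) (p (g) (g))))))
4. (m (w (r) (w (r) (w (f (g) (g)) (p (g) (g))))))  →  (m (w (r) (w (r) (w (f (g) (g)) (g)))))

normal form = (m (w (r) (w (r) (w (f (g) (g)) (g)))))


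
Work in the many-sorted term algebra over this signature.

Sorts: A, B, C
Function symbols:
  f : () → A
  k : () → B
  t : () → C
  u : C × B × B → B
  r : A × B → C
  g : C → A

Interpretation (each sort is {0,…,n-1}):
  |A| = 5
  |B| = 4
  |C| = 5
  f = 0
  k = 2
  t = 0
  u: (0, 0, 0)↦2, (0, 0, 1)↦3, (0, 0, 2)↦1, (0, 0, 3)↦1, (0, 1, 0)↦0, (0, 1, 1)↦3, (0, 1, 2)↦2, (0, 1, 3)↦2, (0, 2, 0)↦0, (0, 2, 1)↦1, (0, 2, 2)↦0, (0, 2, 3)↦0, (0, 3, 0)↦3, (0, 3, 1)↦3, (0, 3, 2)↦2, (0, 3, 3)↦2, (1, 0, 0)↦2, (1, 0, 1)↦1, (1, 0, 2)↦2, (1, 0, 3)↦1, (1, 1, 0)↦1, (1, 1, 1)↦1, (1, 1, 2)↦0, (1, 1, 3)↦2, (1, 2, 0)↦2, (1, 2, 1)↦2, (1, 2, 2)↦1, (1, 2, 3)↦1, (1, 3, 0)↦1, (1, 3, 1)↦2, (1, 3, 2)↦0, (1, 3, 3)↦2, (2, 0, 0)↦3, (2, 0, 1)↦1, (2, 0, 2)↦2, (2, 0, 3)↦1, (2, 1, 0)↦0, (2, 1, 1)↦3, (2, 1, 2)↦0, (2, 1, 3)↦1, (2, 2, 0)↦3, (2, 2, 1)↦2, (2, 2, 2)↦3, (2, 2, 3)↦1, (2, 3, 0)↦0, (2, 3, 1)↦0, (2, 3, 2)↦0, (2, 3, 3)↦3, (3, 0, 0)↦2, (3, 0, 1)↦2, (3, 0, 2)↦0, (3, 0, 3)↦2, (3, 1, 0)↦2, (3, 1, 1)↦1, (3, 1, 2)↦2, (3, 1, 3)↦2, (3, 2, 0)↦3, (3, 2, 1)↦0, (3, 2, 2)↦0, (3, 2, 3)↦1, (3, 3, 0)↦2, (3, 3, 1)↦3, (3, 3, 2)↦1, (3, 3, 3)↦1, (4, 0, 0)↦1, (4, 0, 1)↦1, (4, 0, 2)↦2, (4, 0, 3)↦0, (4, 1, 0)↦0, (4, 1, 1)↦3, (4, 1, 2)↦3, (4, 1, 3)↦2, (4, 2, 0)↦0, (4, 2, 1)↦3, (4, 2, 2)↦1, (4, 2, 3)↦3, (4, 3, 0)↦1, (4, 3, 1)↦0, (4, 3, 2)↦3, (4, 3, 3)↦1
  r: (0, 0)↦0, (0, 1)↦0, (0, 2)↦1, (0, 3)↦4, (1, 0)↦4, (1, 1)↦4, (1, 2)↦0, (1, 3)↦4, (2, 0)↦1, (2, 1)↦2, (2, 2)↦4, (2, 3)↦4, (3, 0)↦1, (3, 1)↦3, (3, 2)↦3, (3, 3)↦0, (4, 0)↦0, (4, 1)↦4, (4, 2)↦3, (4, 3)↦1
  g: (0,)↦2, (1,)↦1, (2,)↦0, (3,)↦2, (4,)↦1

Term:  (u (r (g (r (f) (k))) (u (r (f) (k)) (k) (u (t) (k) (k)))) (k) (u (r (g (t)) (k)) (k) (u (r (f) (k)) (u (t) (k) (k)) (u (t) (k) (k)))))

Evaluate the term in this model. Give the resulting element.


  f = 0
  k = 2
  (r (f) (k)) = r(0, 2) = 1
  (g (r (f) (k))) = g(1,) = 1
  f = 0
  k = 2
  (r (f) (k)) = r(0, 2) = 1
  k = 2
  t = 0
  k = 2
  k = 2
  (u (t) (k) (k)) = u(0, 2, 2) = 0
  (u (r (f) (k)) (k) (u (t) (k) (k))) = u(1, 2, 0) = 2
  (r (g (r (f) (k))) (u (r (f) (k)) (k) (u (t) (k) (k)))) = r(1, 2) = 0
  k = 2
  t = 0
  (g (t)) = g(0,) = 2
  k = 2
  (r (g (t)) (k)) = r(2, 2) = 4
  k = 2
  f = 0
  k = 2
  (r (f) (k)) = r(0, 2) = 1
  t = 0
  k = 2
  k = 2
  (u (t) (k) (k)) = u(0, 2, 2) = 0
  t = 0
  k = 2
  k = 2
  (u (t) (k) (k)) = u(0, 2, 2) = 0
  (u (r (f) (k)) (u (t) (k) (k)) (u (t) (k) (k))) = u(1, 0, 0) = 2
  (u (r (g (t)) (k)) (k) (u (r (f) (k)) (u (t) (k) (k)) (u (t) (k) (k)))) = u(4, 2, 2) = 1
  (u (r (g (r (f) (k))) (u (r (f) (k)) (k) (u (t) (k) (k)))) (k) (u (r (g (t)) (k)) (k) (u (r (f) (k)) (u (t) (k) (k)) (u (t) (k) (k))))) = u(0, 2, 1) = 1

value = 1


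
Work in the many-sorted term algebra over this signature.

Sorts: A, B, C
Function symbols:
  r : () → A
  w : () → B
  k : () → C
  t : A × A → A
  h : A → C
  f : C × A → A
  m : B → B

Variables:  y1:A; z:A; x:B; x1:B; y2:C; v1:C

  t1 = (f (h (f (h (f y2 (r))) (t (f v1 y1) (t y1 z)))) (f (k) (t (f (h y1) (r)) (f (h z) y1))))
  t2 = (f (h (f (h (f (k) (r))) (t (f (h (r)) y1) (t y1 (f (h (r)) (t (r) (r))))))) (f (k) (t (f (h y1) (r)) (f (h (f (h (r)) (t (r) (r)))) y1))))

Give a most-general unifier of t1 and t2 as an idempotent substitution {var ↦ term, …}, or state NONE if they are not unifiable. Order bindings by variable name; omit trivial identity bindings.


{v1 ↦ (h (r)), y2 ↦ (k), z ↦ (f (h (r)) (t (r) (r)))}


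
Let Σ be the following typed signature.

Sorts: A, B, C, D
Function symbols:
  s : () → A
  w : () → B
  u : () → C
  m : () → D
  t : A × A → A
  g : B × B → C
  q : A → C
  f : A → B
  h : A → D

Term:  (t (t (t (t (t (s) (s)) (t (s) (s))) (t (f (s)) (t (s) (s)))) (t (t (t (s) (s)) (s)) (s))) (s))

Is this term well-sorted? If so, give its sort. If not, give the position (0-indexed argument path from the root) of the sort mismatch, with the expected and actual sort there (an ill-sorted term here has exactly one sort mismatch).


ill-sorted at position [0, 0, 1, 0]: expected A, got B

          (s) : A
          (s) : A
        (t (s) (s)) : A
          (s) : A
          (s) : A
        (t (s) (s)) : A
      (t (t (s) (s)) (t (s) (s))) : A
          (s) : A
        (f (s)) : B
          (s) : A
          (s) : A
        (t (s) (s)) : A
      (t (f (s)) (t (s) (s))) : ✗ arg 0 at [0, 0, 1, 0] has sort B, expected A
          (s) : A
          (s) : A
        (t (s) (s)) : A
        (s) : A
      (t (t (s) (s)) (s)) : A
      (s) : A
    (t (t (t (s) (s)) (s)) (s)) : A
  (s) : A


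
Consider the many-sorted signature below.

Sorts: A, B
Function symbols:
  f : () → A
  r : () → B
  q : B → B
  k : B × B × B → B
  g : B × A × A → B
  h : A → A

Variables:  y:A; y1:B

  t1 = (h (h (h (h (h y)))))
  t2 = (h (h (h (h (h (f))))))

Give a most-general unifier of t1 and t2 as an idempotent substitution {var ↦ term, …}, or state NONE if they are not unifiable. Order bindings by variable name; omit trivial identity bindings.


{y ↦ (f)}


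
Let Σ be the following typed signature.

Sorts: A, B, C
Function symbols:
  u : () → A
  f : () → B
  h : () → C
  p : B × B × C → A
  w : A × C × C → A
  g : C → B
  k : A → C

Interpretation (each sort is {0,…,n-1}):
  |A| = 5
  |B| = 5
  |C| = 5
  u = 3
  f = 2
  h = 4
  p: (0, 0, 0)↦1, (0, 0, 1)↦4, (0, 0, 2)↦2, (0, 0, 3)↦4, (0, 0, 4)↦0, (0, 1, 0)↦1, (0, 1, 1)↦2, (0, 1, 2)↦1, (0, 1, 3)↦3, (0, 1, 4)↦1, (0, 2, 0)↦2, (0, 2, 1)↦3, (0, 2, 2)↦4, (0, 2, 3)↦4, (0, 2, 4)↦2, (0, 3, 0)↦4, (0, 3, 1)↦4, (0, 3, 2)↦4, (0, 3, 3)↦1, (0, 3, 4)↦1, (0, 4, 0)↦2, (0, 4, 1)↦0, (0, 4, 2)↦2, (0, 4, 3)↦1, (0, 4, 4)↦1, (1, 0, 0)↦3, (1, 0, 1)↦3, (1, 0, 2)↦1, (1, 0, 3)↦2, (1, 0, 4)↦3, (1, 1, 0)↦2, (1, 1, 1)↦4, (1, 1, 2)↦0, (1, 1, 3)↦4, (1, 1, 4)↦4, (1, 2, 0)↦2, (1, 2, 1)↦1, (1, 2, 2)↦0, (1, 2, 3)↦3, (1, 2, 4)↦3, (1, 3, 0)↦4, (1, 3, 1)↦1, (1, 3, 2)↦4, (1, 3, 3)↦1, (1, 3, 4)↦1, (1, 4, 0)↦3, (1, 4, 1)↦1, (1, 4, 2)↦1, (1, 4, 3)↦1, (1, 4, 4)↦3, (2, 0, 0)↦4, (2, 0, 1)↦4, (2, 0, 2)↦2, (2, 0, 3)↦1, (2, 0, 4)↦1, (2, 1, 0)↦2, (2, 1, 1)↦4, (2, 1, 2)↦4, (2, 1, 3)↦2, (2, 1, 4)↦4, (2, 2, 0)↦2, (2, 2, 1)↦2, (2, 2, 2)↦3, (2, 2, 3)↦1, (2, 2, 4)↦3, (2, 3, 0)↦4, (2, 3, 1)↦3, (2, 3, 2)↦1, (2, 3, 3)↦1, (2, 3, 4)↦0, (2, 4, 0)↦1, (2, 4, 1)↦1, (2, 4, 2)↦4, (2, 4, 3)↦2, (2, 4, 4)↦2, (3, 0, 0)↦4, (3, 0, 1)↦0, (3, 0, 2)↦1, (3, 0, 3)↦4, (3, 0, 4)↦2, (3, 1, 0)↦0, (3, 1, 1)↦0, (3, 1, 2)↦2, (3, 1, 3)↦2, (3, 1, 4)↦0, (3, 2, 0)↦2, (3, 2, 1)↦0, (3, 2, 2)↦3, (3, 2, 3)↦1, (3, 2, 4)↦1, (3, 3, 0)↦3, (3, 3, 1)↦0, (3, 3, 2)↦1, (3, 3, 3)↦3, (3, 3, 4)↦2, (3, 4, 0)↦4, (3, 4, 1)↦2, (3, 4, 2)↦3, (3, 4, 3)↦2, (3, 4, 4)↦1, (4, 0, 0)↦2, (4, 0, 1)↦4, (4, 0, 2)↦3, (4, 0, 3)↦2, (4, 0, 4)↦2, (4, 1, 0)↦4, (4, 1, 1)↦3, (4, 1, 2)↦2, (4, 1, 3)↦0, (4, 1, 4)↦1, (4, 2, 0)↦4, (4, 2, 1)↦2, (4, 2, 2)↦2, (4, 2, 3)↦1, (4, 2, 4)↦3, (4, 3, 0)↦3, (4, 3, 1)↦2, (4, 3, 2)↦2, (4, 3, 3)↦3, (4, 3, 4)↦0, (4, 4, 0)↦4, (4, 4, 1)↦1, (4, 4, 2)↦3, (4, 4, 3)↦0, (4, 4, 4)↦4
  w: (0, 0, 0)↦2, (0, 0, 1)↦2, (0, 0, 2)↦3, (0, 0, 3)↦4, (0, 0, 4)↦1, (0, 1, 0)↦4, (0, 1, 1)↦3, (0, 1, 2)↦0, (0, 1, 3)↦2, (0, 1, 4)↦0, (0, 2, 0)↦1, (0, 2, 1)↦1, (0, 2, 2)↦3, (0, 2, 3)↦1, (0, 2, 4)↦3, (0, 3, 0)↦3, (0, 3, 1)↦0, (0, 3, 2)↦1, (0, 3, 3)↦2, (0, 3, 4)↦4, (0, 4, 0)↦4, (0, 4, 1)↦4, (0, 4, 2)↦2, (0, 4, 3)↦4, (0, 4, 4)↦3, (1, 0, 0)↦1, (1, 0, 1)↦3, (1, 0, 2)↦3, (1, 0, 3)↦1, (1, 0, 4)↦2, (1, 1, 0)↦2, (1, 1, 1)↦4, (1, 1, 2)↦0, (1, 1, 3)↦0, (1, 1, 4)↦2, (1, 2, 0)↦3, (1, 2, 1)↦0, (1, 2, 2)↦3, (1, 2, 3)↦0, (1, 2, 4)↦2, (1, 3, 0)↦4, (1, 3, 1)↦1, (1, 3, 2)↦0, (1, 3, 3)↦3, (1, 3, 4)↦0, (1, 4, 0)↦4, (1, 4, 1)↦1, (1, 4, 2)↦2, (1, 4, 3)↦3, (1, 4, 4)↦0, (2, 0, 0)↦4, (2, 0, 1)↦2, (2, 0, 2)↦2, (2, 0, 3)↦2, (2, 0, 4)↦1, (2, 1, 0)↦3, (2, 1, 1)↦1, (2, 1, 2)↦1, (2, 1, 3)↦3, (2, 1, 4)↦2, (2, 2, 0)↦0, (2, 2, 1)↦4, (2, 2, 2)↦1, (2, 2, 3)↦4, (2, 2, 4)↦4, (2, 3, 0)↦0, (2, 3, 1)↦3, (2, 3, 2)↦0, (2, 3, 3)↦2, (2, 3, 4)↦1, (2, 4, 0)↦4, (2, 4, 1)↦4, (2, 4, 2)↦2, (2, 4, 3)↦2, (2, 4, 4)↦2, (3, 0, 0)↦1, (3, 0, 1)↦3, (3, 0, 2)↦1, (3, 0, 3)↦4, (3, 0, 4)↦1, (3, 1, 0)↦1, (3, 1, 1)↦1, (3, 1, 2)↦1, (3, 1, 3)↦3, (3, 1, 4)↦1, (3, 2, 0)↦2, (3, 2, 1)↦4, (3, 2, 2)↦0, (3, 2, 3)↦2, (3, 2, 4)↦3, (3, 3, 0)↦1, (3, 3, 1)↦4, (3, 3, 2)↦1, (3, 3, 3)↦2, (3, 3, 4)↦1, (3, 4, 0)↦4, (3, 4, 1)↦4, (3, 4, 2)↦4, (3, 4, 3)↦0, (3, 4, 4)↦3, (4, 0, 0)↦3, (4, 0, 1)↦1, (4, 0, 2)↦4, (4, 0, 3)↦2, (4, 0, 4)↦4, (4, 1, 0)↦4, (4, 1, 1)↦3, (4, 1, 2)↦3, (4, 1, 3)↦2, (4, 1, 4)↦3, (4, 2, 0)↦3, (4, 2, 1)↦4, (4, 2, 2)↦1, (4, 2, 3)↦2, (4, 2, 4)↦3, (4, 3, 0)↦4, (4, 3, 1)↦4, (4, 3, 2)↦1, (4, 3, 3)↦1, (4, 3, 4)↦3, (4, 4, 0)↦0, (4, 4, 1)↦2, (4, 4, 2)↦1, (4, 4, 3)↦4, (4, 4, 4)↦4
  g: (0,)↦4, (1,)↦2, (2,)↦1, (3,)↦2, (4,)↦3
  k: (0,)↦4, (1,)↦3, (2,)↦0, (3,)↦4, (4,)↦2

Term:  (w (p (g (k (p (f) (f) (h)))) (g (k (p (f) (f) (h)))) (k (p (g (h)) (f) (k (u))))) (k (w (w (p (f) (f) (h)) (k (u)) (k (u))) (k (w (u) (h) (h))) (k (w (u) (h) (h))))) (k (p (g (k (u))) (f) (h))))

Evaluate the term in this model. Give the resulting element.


value = 0

  f = 2
  f = 2
  h = 4
  (p (f) (f) (h)) = p(2, 2, 4) = 3
  (k (p (f) (f) (h))) = k(3,) = 4
  (g (k (p (f) (f) (h)))) = g(4,) = 3
  f = 2
  f = 2
  h = 4
  (p (f) (f) (h)) = p(2, 2, 4) = 3
  (k (p (f) (f) (h))) = k(3,) = 4
  (g (k (p (f) (f) (h)))) = g(4,) = 3
  h = 4
  (g (h)) = g(4,) = 3
  f = 2
  u = 3
  (k (u)) = k(3,) = 4
  (p (g (h)) (f) (k (u))) = p(3, 2, 4) = 1
  (k (p (g (h)) (f) (k (u)))) = k(1,) = 3
  (p (g (k (p (f) (f) (h)))) (g (k (p (f) (f) (h)))) (k (p (g (h)) (f) (k (u))))) = p(3, 3, 3) = 3
  f = 2
  f = 2
  h = 4
  (p (f) (f) (h)) = p(2, 2, 4) = 3
  u = 3
  (k (u)) = k(3,) = 4
  u = 3
  (k (u)) = k(3,) = 4
  (w (p (f) (f) (h)) (k (u)) (k (u))) = w(3, 4, 4) = 3
  u = 3
  h = 4
  h = 4
  (w (u) (h) (h)) = w(3, 4, 4) = 3
  (k (w (u) (h) (h))) = k(3,) = 4
  u = 3
  h = 4
  h = 4
  (w (u) (h) (h)) = w(3, 4, 4) = 3
  (k (w (u) (h) (h))) = k(3,) = 4
  (w (w (p (f) (f) (h)) (k (u)) (k (u))) (k (w (u) (h) (h))) (k (w (u) (h) (h)))) = w(3, 4, 4) = 3
  (k (w (w (p (f) (f) (h)) (k (u)) (k (u))) (k (w (u) (h) (h))) (k (w (u) (h) (h))))) = k(3,) = 4
  u = 3
  (k (u)) = k(3,) = 4
  (g (k (u))) = g(4,) = 3
  f = 2
  h = 4
  (p (g (k (u))) (f) (h)) = p(3, 2, 4) = 1
  (k (p (g (k (u))) (f) (h))) = k(1,) = 3
  (w (p (g (k (p (f) (f) (h)))) (g (k (p (f) (f) (h)))) (k (p (g (h)) (f) (k (u))))) (k (w (w (p (f) (f) (h)) (k (u)) (k (u))) (k (w (u) (h) (h))) (k (w (u) (h) (h))))) (k (p (g (k (u))) (f) (h)))) = w(3, 4, 3) = 0
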